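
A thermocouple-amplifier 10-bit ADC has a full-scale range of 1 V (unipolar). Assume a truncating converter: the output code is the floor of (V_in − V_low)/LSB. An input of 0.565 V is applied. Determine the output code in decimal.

LSB = 1 V / 1024 = 0.977 mV.
(0.565 − 0) / 0.000976562 = 578.560 LSBs.
Floor → code 578.

code 578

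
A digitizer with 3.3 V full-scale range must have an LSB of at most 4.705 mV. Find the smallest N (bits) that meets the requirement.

Number of steps required ≥ 3.3 V / 4.705 mV = 701.38.
Need 2^N ≥ 701.38; 2^9 = 512, 2^10 = 1024.
Minimum N = 10.

10 bits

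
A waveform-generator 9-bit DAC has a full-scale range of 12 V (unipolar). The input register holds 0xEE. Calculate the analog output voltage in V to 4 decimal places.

LSB = 12 V / 2^9 = 23.438 mV.
Code 0xEE = 238 decimal.
V_out = 0 + 238 × 0.0234375 V = 5.57812 V.

5.5781 V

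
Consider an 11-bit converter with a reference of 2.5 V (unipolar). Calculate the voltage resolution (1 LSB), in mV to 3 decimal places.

Full-scale span = 2.5 V.
LSB = 2.5 / 2^11 = 2.5 / 2048 = 0.0012207 V = 1.221 mV.

1.221 mV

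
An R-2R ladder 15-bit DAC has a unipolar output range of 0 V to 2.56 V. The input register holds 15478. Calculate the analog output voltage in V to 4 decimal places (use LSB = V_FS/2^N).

1.2092 V

LSB = 2.56 V / 2^15 = 78.12 µV.
V_out = 0 + 15478 × 7.8125e-05 V = 1.20922 V.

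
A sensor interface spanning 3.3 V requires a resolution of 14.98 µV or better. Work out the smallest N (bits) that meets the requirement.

18 bits

Number of steps required ≥ 3.3 V / 14.98 µV = 220293.72.
Need 2^N ≥ 220293.72; 2^17 = 131072, 2^18 = 262144.
Minimum N = 18.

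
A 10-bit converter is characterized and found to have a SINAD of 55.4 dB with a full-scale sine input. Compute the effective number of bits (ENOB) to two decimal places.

ENOB = (SINAD − 1.76) / 6.02 = (55.4 − 1.76)/6.02 = 8.910.

8.91 bits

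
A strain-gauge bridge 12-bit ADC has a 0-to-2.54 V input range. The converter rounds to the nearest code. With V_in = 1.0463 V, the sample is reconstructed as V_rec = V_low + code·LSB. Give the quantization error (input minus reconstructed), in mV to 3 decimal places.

One LSB is 2.54 V / 4096 = 0.620 mV.
(V_in − V_low)/LSB = (1.0463 − 0)/0.000620117 = 1687.2617 → code 1687 (round).
V_rec = 0 + 1687·0.000620117 = 1.0461377 V.
Difference: 0.000162305 V → 0.162 mV.

0.162 mV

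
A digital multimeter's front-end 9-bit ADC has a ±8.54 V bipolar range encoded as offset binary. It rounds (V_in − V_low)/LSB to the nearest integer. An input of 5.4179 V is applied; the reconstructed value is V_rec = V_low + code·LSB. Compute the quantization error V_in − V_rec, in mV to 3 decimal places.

13.681 mV

LSB = 17.08/2^9 = 33.359 mV.
Scaled input = 418.4101 LSBs, so code = 418.
V_rec = (−8.54) + 418·0.0333594 = 5.4042188 V.
Difference: 0.0136813 V → 13.681 mV.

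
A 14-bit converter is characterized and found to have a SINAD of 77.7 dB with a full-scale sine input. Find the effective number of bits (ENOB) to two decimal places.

12.61 bits

ENOB = (SINAD − 1.76) / 6.02 = (77.7 − 1.76)/6.02 = 12.615.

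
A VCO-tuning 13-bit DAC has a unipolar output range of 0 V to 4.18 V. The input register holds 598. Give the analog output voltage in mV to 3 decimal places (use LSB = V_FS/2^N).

305.132 mV

LSB = 4.18 V / 2^13 = 0.510 mV.
V_out = 0 + 598 × 0.000510254 V = 0.305132 V.
= 305.132 mV.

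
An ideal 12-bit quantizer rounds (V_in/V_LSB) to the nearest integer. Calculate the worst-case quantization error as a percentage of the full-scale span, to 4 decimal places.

0.0122 %

Rounding → worst-case error = ½ LSB = V_FS/2^13, so 100/8192 = 0.012207 % of full scale.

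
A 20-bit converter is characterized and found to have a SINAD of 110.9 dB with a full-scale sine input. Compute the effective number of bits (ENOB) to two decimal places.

18.13 bits

ENOB = (SINAD − 1.76) / 6.02 = (110.9 − 1.76)/6.02 = 18.130.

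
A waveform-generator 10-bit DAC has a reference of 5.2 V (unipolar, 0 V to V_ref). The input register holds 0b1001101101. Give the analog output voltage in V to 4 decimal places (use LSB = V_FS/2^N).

LSB = 5.2 V / 2^10 = 5.078 mV.
Code 0b1001101101 = 621 decimal.
V_out = 0 + 621 × 0.00507813 V = 3.15352 V.

3.1535 V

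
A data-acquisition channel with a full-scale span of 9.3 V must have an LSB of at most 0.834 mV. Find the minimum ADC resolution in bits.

14 bits

Number of steps required ≥ 9.3 V / 0.834 mV = 11151.08.
Need 2^N ≥ 11151.08; 2^13 = 8192, 2^14 = 16384.
Minimum N = 14.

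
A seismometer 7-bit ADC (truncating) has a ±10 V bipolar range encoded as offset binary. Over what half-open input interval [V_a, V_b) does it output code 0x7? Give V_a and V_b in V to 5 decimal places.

[-8.90625 V, -8.75000 V)

LSB = 20/2^7 = 156.250 mV.
Code 0x7 = 7 decimal.
V_a = V_low + 7·LSB = -8.90625 V; V_b = V_low + 8·LSB = -8.75 V.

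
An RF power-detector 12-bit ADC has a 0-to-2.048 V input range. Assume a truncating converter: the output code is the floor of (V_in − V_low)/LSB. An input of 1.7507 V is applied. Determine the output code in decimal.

code 3501

LSB = 2.048 V / 4096 = 0.500 mV.
(V_in − V_low)/LSB = (1.7507 − 0) / 0.0005 = 3501.400.
So the output code is 3501.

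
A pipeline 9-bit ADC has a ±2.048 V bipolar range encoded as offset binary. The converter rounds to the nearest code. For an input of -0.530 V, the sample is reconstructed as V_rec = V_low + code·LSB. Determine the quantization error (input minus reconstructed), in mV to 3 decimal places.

-2.000 mV

Step size: 4.096 V ÷ 2^9 = 8.000 mV.
Scaled input = 189.7500 LSBs, so code = 190.
V_rec = (−2.048) + 190·0.008 = -0.528 V.
Error = -0.530 − (−0.528) = -0.002 V = -2.000 mV.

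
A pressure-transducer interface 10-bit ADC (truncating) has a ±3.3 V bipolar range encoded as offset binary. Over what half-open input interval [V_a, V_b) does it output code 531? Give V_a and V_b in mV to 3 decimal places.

[122.461 mV, 128.906 mV)

LSB = 6.6/2^10 = 6.445 mV.
V_a = V_low + 531·LSB = 0.122461 V; V_b = V_low + 532·LSB = 0.128906 V.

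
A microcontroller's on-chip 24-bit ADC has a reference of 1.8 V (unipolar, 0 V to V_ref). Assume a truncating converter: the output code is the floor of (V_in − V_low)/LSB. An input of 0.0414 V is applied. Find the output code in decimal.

code 385875

With 16777216 levels over 1.8 V, one step is 0.11 µV.
(V_in − V_low)/LSB = (0.0414 − 0) / 1.07288e-07 = 385875.968.
So the output code is 385875.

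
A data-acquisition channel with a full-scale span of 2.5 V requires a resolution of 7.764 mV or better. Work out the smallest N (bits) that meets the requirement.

Number of steps required ≥ 2.5 V / 7.764 mV = 322.00.
Need 2^N ≥ 322.00; 2^8 = 256, 2^9 = 512.
Minimum N = 9.

9 bits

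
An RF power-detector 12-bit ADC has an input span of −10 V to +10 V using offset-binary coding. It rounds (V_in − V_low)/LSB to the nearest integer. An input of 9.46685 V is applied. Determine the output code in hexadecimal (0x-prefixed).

code 0xF93 (decimal 3987)

LSB = 20 V / 4096 = 4.883 mV.
(V_in − V_low)/LSB = (9.46685 − (−10)) / 0.00488281 = 3986.811.
So the output code is 3987.
In hexadecimal (0x-prefixed): 0xF93.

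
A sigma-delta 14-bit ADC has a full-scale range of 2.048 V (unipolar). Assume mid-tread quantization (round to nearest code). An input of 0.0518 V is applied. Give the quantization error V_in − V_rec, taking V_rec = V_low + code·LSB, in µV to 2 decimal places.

One LSB is 2.048 V / 16384 = 125.00 µV.
(0.0518 − 0)/0.000125 = 414.4000; round gives code 414.
V_rec = 0 + 414·0.000125 = 0.05175 V.
Error = 0.0518 − 0.05175 = 5e-05 V = 50.00 µV.

50.00 µV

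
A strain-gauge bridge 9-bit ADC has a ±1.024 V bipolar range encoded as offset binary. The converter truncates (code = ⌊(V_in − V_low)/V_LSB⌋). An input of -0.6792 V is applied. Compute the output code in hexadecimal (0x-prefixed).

With 512 levels over 2.048 V, one step is 4.000 mV.
(V_in − V_low)/LSB = (-0.6792 − (−1.024)) / 0.004 = 86.200.
Floor → code 86.
In hexadecimal (0x-prefixed): 0x56.

code 0x56 (decimal 86)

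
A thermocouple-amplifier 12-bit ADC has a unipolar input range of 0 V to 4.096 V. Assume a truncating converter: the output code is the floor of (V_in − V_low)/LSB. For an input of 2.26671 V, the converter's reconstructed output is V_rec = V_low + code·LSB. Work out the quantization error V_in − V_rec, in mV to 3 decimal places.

0.710 mV

Step size: 4.096 V ÷ 2^12 = 1.000 mV.
(V_in − V_low)/LSB = (2.26671 − 0)/0.001 = 2266.7100 → code 2266 (floor).
Code 2266 maps back to 0 + 2266×0.001 V = 2.266 V.
Difference: 0.00071 V → 0.710 mV.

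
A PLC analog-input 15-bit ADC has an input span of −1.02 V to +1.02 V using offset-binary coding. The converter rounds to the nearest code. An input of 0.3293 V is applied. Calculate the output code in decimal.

code 21673

Full-scale span = 2.04 V; LSB = 2.04/2^15 = 62.26 µV.
Input sits at 21673.462 steps above V_low.
So the output code is 21673.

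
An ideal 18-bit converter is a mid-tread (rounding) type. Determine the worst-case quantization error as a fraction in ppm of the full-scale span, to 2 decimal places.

Rounding → worst-case error = ½ LSB = V_FS/2^19, so 1e+06/524288 = 1.90735 ppm of full scale.

1.91 ppm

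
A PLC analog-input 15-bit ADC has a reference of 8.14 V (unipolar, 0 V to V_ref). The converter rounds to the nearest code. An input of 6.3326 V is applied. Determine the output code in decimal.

code 25492

Full-scale span = 8.14 V; LSB = 8.14/2^15 = 248.41 µV.
(6.3326 − 0) / 0.000248413 = 25492.216 LSBs.
round(25492.216) = 25492.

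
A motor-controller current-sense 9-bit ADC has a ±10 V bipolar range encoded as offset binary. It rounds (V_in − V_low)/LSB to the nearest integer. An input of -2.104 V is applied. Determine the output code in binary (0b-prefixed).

With 512 levels over 20 V, one step is 39.062 mV.
(V_in − V_low)/LSB = (-2.104 − (−10)) / 0.0390625 = 202.138.
Round → code 202.
In binary (0b-prefixed): 0b11001010.

code 0b11001010 (decimal 202)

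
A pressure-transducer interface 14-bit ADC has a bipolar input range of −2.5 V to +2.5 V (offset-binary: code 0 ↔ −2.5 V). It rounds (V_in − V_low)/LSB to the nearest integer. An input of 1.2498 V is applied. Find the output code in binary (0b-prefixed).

code 0b10111111111111 (decimal 12287)

Full-scale span = 5 V; LSB = 5/2^14 = 305.18 µV.
(1.2498 − (−2.5)) / 0.000305176 = 12287.345 LSBs.
So the output code is 12287.
In binary (0b-prefixed): 0b10111111111111.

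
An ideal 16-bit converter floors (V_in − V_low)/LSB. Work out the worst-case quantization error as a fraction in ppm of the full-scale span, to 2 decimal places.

Truncating → worst-case error = 1 LSB = V_FS/2^16, so 1e+06/65536 = 15.2588 ppm of full scale.

15.26 ppm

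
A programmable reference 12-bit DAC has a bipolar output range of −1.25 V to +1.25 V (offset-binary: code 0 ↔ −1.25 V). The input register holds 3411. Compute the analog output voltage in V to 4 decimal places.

LSB = 2.5 V / 2^12 = 0.610 mV.
V_out = (−1.25) + 3411 × 0.000610352 V = 0.831909 V.

0.8319 V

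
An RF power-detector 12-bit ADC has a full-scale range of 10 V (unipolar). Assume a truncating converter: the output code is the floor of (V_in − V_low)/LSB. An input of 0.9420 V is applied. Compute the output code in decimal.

LSB = 10 V / 4096 = 2.441 mV.
Input sits at 385.843 steps above V_low.
So the output code is 385.

code 385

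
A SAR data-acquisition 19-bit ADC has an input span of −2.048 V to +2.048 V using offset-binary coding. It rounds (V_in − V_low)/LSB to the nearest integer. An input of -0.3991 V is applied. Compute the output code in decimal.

code 211059

Full-scale span = 4.096 V; LSB = 4.096/2^19 = 7.81 µV.
(V_in − V_low)/LSB = (-0.3991 − (−2.048)) / 7.8125e-06 = 211059.200.
Round → code 211059.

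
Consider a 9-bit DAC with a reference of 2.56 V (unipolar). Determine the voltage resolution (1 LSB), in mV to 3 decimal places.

Full-scale span = 2.56 V.
LSB = 2.56 / 2^9 = 2.56 / 512 = 0.005 V = 5.000 mV.

5.000 mV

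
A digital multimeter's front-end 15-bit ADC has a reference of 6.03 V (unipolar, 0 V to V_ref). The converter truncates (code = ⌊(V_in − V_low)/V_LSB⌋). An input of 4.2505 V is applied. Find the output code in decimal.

code 23097

LSB = 6.03 V / 32768 = 184.02 µV.
(V_in − V_low)/LSB = (4.2505 − 0) / 0.000184021 = 23097.908.
⌊·⌋(23097.908) = 23097.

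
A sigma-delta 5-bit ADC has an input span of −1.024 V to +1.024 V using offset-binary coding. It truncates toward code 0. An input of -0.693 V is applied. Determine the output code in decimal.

code 5

Full-scale span = 2.048 V; LSB = 2.048/2^5 = 64.000 mV.
Input sits at 5.172 steps above V_low.
Floor → code 5.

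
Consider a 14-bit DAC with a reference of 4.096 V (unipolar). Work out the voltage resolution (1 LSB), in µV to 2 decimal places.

250.00 µV

Full-scale span = 4.096 V.
LSB = 4.096 / 2^14 = 4.096 / 16384 = 0.00025 V = 250.00 µV.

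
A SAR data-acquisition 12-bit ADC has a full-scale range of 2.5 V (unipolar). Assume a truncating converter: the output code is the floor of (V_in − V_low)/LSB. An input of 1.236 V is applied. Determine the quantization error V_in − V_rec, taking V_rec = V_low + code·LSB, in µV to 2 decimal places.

LSB = 2.5/2^12 = 0.610 mV.
Scaled input = 2025.0624 LSBs, so code = 2025.
Reconstructed: 1.2359619 V.
V_in − V_rec = 3.80859e-05 V = 38.09 µV.

38.09 µV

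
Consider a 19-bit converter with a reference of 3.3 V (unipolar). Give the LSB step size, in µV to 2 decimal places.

6.29 µV

Full-scale span = 3.3 V.
LSB = 3.3 / 2^19 = 3.3 / 524288 = 6.29425e-06 V = 6.29 µV.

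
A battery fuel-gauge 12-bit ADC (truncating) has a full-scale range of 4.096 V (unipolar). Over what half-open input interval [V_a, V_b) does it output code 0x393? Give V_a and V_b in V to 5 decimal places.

LSB = 4.096/2^12 = 1.000 mV.
Code 0x393 = 915 decimal.
V_a = V_low + 915·LSB = 0.915 V; V_b = V_low + 916·LSB = 0.916 V.

[0.91500 V, 0.91600 V)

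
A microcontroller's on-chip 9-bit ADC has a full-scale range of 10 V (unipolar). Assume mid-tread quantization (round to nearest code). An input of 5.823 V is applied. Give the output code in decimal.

Full-scale span = 10 V; LSB = 10/2^9 = 19.531 mV.
(5.823 − 0) / 0.0195312 = 298.138 LSBs.
round(298.138) = 298.

code 298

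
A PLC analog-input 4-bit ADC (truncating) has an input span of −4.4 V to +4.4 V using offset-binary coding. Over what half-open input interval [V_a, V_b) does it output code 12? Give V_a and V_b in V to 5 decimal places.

LSB = 8.8/2^4 = 0.5500 V.
V_a = V_low + 12·LSB = 2.2 V; V_b = V_low + 13·LSB = 2.75 V.

[2.20000 V, 2.75000 V)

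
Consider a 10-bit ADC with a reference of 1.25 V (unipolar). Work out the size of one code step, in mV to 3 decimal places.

Full-scale span = 1.25 V.
LSB = 1.25 / 2^10 = 1.25 / 1024 = 0.0012207 V = 1.221 mV.

1.221 mV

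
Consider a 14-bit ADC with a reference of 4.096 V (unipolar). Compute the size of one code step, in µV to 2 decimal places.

250.00 µV

Full-scale span = 4.096 V.
LSB = 4.096 / 2^14 = 4.096 / 16384 = 0.00025 V = 250.00 µV.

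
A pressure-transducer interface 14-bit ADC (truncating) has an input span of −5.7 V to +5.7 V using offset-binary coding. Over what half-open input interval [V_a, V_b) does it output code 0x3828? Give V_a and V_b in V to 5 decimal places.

LSB = 11.4/2^14 = 0.696 mV.
Code 0x3828 = 14376 decimal.
V_a = V_low + 14376·LSB = 4.30283 V; V_b = V_low + 14377·LSB = 4.30353 V.

[4.30283 V, 4.30353 V)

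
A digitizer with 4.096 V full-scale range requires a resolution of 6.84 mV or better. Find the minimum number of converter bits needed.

10 bits

Number of steps required ≥ 4.096 V / 6.84 mV = 598.83.
Need 2^N ≥ 598.83; 2^9 = 512, 2^10 = 1024.
Minimum N = 10.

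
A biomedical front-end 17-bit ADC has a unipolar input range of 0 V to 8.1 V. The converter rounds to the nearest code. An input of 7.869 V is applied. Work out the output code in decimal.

code 127334

With 131072 levels over 8.1 V, one step is 61.80 µV.
Input sits at 127334.021 steps above V_low.
round(127334.021) = 127334.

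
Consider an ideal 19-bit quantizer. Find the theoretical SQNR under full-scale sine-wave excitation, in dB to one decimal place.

SNR ≈ 6.02·N + 1.76 dB = 6.02·19 + 1.76 = 116.14 dB.

116.1 dB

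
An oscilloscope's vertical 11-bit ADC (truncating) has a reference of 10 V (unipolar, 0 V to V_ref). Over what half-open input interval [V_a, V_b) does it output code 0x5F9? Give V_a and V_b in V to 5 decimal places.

[7.46582 V, 7.47070 V)

LSB = 10/2^11 = 4.883 mV.
Code 0x5F9 = 1529 decimal.
V_a = V_low + 1529·LSB = 7.46582 V; V_b = V_low + 1530·LSB = 7.4707 V.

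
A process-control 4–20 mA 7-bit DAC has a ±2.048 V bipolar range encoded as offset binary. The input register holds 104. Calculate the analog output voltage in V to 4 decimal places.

1.2800 V

LSB = 4.096 V / 2^7 = 32.000 mV.
V_out = (−2.048) + 104 × 0.032 V = 1.28 V.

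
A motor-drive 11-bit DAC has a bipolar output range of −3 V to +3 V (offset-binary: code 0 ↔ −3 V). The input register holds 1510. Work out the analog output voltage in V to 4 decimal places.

1.4238 V

LSB = 6 V / 2^11 = 2.930 mV.
V_out = (−3) + 1510 × 0.00292969 V = 1.42383 V.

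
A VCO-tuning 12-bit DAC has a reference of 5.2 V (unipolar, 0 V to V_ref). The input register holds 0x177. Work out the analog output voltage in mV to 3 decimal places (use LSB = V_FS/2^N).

476.074 mV

LSB = 5.2 V / 2^12 = 1.270 mV.
Code 0x177 = 375 decimal.
V_out = 0 + 375 × 0.00126953 V = 0.476074 V.
= 476.074 mV.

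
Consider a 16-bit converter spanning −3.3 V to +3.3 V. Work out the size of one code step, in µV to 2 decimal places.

Full-scale span = 6.6 V.
LSB = 6.6 / 2^16 = 6.6 / 65536 = 0.000100708 V = 100.71 µV.

100.71 µV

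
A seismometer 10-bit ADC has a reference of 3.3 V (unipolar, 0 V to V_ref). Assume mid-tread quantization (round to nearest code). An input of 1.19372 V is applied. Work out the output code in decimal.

With 1024 levels over 3.3 V, one step is 3.223 mV.
(V_in − V_low)/LSB = (1.19372 − 0) / 0.00322266 = 370.415.
round(370.415) = 370.

code 370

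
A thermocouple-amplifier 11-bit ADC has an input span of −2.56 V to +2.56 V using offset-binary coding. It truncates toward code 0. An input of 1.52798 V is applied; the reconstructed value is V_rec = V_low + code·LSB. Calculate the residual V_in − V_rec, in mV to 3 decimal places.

LSB = 5.12/2^11 = 2.500 mV.
Scaled input = 1635.1920 LSBs, so code = 1635.
Reconstructed: 1.5275 V.
Error = 1.52798 − 1.5275 = 0.00048 V = 0.480 mV.

0.480 mV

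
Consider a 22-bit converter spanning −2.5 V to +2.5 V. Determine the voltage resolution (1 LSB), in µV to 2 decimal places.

1.19 µV

Full-scale span = 5 V.
LSB = 5 / 2^22 = 5 / 4194304 = 1.19209e-06 V = 1.19 µV.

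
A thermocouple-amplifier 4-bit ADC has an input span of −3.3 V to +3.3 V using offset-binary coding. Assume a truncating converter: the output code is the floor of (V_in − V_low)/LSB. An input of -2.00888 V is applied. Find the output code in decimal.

code 3

LSB = 6.6 V / 16 = 412.500 mV.
Input sits at 3.130 steps above V_low.
So the output code is 3.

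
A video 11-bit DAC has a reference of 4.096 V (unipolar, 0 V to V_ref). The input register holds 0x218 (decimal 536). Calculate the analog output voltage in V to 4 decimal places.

1.0720 V

LSB = 4.096 V / 2^11 = 2.000 mV.
Code 0x218 = 536 decimal.
V_out = 0 + 536 × 0.002 V = 1.072 V.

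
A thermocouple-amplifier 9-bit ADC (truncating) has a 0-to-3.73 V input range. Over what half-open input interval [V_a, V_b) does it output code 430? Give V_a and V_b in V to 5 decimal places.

LSB = 3.73/2^9 = 7.285 mV.
V_a = V_low + 430·LSB = 3.13262 V; V_b = V_low + 431·LSB = 3.1399 V.

[3.13262 V, 3.13990 V)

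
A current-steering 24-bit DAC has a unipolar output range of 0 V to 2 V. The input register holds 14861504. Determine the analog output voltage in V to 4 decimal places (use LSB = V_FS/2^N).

1.7716 V

LSB = 2 V / 2^24 = 0.12 µV.
V_out = 0 + 14861504 × 1.19209e-07 V = 1.77163 V.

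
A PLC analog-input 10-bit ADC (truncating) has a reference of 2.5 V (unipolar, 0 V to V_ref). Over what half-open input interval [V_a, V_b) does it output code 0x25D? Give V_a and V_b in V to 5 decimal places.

[1.47705 V, 1.47949 V)

LSB = 2.5/2^10 = 2.441 mV.
Code 0x25D = 605 decimal.
V_a = V_low + 605·LSB = 1.47705 V; V_b = V_low + 606·LSB = 1.47949 V.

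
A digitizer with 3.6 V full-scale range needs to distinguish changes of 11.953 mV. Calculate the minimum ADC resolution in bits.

Number of steps required ≥ 3.6 V / 11.953 mV = 301.18.
Need 2^N ≥ 301.18; 2^8 = 256, 2^9 = 512.
Minimum N = 9.

9 bits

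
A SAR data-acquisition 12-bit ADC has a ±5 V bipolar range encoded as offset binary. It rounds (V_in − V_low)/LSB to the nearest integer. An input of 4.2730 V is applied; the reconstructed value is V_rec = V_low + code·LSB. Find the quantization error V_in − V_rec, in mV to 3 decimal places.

0.539 mV

LSB = 10/2^12 = 2.441 mV.
Scaled input = 3798.2208 LSBs, so code = 3798.
Reconstructed: 4.2724609 V.
V_in − V_rec = 0.000539063 V = 0.539 mV.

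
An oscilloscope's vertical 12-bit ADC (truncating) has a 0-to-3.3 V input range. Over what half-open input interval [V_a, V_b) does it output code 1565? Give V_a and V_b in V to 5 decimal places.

LSB = 3.3/2^12 = 0.806 mV.
V_a = V_low + 1565·LSB = 1.26086 V; V_b = V_low + 1566·LSB = 1.26167 V.

[1.26086 V, 1.26167 V)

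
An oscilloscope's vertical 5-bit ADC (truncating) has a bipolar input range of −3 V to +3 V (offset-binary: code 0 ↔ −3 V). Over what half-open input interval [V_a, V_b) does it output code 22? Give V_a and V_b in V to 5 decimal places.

LSB = 6/2^5 = 187.500 mV.
V_a = V_low + 22·LSB = 1.125 V; V_b = V_low + 23·LSB = 1.3125 V.

[1.12500 V, 1.31250 V)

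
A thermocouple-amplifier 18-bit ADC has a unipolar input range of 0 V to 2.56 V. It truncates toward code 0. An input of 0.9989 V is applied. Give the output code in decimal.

Full-scale span = 2.56 V; LSB = 2.56/2^18 = 9.77 µV.
Input sits at 102287.360 steps above V_low.
So the output code is 102287.

code 102287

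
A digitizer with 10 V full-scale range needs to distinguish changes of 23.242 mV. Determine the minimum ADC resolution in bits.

Number of steps required ≥ 10 V / 23.242 mV = 430.26.
Need 2^N ≥ 430.26; 2^8 = 256, 2^9 = 512.
Minimum N = 9.

9 bits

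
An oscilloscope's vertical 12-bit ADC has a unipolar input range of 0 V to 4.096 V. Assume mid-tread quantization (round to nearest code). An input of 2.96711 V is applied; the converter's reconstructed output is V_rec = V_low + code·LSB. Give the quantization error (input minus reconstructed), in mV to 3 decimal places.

Step size: 4.096 V ÷ 2^12 = 1.000 mV.
Scaled input = 2967.1100 LSBs, so code = 2967.
Reconstructed: 2.967 V.
Error = 2.96711 − 2.967 = 0.00011 V = 0.110 mV.

0.110 mV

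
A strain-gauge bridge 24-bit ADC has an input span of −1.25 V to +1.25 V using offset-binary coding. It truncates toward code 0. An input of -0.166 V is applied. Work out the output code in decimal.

code 7274600

With 16777216 levels over 2.5 V, one step is 0.15 µV.
(-0.166 − (−1.25)) / 1.49012e-07 = 7274600.858 LSBs.
⌊·⌋(7274600.858) = 7274600.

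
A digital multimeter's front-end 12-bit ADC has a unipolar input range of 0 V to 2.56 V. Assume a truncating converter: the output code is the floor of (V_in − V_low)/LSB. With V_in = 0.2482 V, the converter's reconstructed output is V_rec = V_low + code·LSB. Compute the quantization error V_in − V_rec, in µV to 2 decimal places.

75.00 µV

Step size: 2.56 V ÷ 2^12 = 0.625 mV.
Scaled input = 397.1200 LSBs, so code = 397.
V_rec = 0 + 397·0.000625 = 0.248125 V.
V_in − V_rec = 7.5e-05 V = 75.00 µV.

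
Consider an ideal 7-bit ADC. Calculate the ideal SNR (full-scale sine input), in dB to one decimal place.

SNR ≈ 6.02·N + 1.76 dB = 6.02·7 + 1.76 = 43.90 dB.

43.9 dB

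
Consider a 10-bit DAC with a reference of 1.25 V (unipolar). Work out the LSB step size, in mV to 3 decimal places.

1.221 mV

Full-scale span = 1.25 V.
LSB = 1.25 / 2^10 = 1.25 / 1024 = 0.0012207 V = 1.221 mV.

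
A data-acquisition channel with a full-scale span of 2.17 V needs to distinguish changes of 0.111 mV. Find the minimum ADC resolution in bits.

Number of steps required ≥ 2.17 V / 0.111 mV = 19549.55.
Need 2^N ≥ 19549.55; 2^14 = 16384, 2^15 = 32768.
Minimum N = 15.

15 bits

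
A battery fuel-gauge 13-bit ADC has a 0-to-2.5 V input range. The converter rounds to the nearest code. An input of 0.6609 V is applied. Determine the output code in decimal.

code 2166

Full-scale span = 2.5 V; LSB = 2.5/2^13 = 305.18 µV.
(0.6609 − 0) / 0.000305176 = 2165.637 LSBs.
So the output code is 2166.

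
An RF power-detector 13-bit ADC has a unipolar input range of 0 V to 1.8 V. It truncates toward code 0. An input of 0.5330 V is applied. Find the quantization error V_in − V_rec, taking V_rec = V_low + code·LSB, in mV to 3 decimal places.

LSB = 1.8/2^13 = 219.73 µV.
(V_in − V_low)/LSB = (0.5330 − 0)/0.000219727 = 2425.7422 → code 2425 (floor).
V_rec = 0 + 2425·0.000219727 = 0.53283691 V.
Error = 0.5330 − 0.53283691 = 0.000163086 V = 0.163 mV.

0.163 mV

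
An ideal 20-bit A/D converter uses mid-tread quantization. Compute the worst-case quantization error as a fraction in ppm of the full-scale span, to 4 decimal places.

Rounding → worst-case error = ½ LSB = V_FS/2^21, so 1e+06/2097152 = 0.476837 ppm of full scale.

0.4768 ppm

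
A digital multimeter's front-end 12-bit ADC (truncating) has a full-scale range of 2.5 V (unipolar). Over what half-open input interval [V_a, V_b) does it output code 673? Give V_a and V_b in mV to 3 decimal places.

LSB = 2.5/2^12 = 0.610 mV.
V_a = V_low + 673·LSB = 0.410767 V; V_b = V_low + 674·LSB = 0.411377 V.

[410.767 mV, 411.377 mV)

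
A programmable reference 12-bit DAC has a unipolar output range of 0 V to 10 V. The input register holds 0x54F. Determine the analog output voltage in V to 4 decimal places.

3.3179 V

LSB = 10 V / 2^12 = 2.441 mV.
Code 0x54F = 1359 decimal.
V_out = 0 + 1359 × 0.00244141 V = 3.31787 V.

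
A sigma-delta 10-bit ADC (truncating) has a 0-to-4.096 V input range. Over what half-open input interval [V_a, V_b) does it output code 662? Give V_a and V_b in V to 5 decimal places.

[2.64800 V, 2.65200 V)

LSB = 4.096/2^10 = 4.000 mV.
V_a = V_low + 662·LSB = 2.648 V; V_b = V_low + 663·LSB = 2.652 V.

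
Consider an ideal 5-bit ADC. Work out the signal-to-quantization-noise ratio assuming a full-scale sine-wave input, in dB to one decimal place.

SNR ≈ 6.02·N + 1.76 dB = 6.02·5 + 1.76 = 31.86 dB.

31.9 dB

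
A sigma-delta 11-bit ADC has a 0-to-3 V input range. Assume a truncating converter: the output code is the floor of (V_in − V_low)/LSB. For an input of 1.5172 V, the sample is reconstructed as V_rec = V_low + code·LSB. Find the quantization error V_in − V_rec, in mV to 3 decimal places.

1.087 mV

One LSB is 3 V / 2048 = 1.465 mV.
(1.5172 − 0)/0.00146484 = 1035.7419; ⌊·⌋ gives code 1035.
V_rec = 0 + 1035·0.00146484 = 1.5161133 V.
Error = 1.5172 − 1.5161133 = 0.00108672 V = 1.087 mV.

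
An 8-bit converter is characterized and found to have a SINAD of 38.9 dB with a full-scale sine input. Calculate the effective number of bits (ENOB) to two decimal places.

ENOB = (SINAD − 1.76) / 6.02 = (38.9 − 1.76)/6.02 = 6.169.

6.17 bits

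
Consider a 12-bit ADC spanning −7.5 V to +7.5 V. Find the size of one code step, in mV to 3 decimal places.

Full-scale span = 15 V.
LSB = 15 / 2^12 = 15 / 4096 = 0.00366211 V = 3.662 mV.

3.662 mV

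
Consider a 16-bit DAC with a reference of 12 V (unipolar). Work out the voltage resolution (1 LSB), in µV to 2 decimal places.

Full-scale span = 12 V.
LSB = 12 / 2^16 = 12 / 65536 = 0.000183105 V = 183.11 µV.

183.11 µV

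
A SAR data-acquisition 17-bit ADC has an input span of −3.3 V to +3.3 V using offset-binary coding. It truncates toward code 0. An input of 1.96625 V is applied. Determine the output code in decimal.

Full-scale span = 6.6 V; LSB = 6.6/2^17 = 50.35 µV.
(1.96625 − (−3.3)) / 5.0354e-05 = 104584.533 LSBs.
⌊·⌋(104584.533) = 104584.

code 104584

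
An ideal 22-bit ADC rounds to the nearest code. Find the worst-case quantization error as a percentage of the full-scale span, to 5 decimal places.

0.00001 %

Rounding → worst-case error = ½ LSB = V_FS/2^23, so 100/8388608 = 1.19209e-05 % of full scale.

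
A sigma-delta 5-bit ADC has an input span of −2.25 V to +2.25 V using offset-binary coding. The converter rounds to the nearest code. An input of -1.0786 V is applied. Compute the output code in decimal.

LSB = 4.5 V / 32 = 140.625 mV.
Input sits at 8.330 steps above V_low.
So the output code is 8.

code 8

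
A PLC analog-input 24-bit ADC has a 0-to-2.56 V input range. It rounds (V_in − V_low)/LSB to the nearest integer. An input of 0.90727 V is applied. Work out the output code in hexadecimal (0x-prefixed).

code 0x5ABA1D (decimal 5945885)

With 16777216 levels over 2.56 V, one step is 0.15 µV.
(0.90727 − 0) / 1.52588e-07 = 5945884.672 LSBs.
So the output code is 5945885.
In hexadecimal (0x-prefixed): 0x5ABA1D.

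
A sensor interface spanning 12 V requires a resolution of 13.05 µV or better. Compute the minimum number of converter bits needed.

Number of steps required ≥ 12 V / 13.05 µV = 919540.23.
Need 2^N ≥ 919540.23; 2^19 = 524288, 2^20 = 1048576.
Minimum N = 20.

20 bits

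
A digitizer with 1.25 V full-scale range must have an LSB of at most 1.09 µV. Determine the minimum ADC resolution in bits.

Number of steps required ≥ 1.25 V / 1.09 µV = 1146788.99.
Need 2^N ≥ 1146788.99; 2^20 = 1048576, 2^21 = 2097152.
Minimum N = 21.

21 bits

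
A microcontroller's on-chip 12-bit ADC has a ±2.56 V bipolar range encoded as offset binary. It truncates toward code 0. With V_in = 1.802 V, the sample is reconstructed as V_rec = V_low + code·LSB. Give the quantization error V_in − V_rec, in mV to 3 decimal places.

0.750 mV

One LSB is 5.12 V / 4096 = 1.250 mV.
(V_in − V_low)/LSB = (1.802 − (−2.56))/0.00125 = 3489.6000 → code 3489 (floor).
V_rec = (−2.56) + 3489·0.00125 = 1.80125 V.
Error = 1.802 − 1.80125 = 0.00075 V = 0.750 mV.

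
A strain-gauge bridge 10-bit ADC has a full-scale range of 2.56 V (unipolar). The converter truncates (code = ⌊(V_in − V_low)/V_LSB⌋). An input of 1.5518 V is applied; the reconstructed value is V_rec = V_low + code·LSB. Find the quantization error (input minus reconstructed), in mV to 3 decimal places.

LSB = 2.56/2^10 = 2.500 mV.
(V_in − V_low)/LSB = (1.5518 − 0)/0.0025 = 620.7200 → code 620 (floor).
Reconstructed: 1.55 V.
Difference: 0.0018 V → 1.800 mV.

1.800 mV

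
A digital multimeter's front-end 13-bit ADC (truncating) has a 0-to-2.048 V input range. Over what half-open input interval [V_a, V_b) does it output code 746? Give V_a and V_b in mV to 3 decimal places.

[186.500 mV, 186.750 mV)

LSB = 2.048/2^13 = 250.00 µV.
V_a = V_low + 746·LSB = 0.1865 V; V_b = V_low + 747·LSB = 0.18675 V.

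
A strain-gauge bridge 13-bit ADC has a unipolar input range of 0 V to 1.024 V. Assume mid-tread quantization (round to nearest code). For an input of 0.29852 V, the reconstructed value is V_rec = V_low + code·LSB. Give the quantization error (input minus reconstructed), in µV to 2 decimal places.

Step size: 1.024 V ÷ 2^13 = 125.00 µV.
(0.29852 − 0)/0.000125 = 2388.1600; round gives code 2388.
Code 2388 maps back to 0 + 2388×0.000125 V = 0.2985 V.
Error = 0.29852 − 0.2985 = 2e-05 V = 20.00 µV.

20.00 µV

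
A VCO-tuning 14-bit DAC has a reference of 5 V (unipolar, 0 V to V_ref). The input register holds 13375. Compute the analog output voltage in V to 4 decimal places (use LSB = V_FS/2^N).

4.0817 V

LSB = 5 V / 2^14 = 305.18 µV.
V_out = 0 + 13375 × 0.000305176 V = 4.08173 V.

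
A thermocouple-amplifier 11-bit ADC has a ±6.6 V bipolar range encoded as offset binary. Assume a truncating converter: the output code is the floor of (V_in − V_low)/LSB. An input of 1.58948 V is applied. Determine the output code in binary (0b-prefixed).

code 0b10011110110 (decimal 1270)

Full-scale span = 13.2 V; LSB = 13.2/2^11 = 6.445 mV.
Input sits at 1270.610 steps above V_low.
So the output code is 1270.
In binary (0b-prefixed): 0b10011110110.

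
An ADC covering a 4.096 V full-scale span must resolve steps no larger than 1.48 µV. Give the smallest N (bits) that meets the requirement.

Number of steps required ≥ 4.096 V / 1.48 µV = 2767567.57.
Need 2^N ≥ 2767567.57; 2^21 = 2097152, 2^22 = 4194304.
Minimum N = 22.

22 bits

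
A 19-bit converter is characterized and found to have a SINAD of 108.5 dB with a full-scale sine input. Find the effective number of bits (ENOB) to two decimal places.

ENOB = (SINAD − 1.76) / 6.02 = (108.5 − 1.76)/6.02 = 17.731.

17.73 bits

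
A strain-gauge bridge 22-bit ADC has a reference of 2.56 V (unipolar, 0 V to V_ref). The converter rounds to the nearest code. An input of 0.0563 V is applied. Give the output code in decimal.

code 92242

Full-scale span = 2.56 V; LSB = 2.56/2^22 = 0.61 µV.
(V_in − V_low)/LSB = (0.0563 − 0) / 6.10352e-07 = 92241.920.
round(92241.920) = 92242.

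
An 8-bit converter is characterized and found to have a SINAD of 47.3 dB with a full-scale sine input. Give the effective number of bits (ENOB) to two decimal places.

ENOB = (SINAD − 1.76) / 6.02 = (47.3 − 1.76)/6.02 = 7.565.

7.56 bits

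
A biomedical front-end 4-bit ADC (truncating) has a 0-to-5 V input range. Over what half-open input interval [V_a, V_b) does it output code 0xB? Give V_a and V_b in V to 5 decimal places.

LSB = 5/2^4 = 312.500 mV.
Code 0xB = 11 decimal.
V_a = V_low + 11·LSB = 3.4375 V; V_b = V_low + 12·LSB = 3.75 V.

[3.43750 V, 3.75000 V)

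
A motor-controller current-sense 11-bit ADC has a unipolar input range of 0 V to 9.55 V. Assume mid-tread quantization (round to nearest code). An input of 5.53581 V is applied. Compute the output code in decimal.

With 2048 levels over 9.55 V, one step is 4.663 mV.
(V_in − V_low)/LSB = (5.53581 − 0) / 0.00466309 = 1187.156.
Round → code 1187.

code 1187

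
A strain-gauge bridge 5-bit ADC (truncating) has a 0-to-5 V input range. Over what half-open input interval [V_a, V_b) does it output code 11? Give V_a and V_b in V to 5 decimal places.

[1.71875 V, 1.87500 V)

LSB = 5/2^5 = 156.250 mV.
V_a = V_low + 11·LSB = 1.71875 V; V_b = V_low + 12·LSB = 1.875 V.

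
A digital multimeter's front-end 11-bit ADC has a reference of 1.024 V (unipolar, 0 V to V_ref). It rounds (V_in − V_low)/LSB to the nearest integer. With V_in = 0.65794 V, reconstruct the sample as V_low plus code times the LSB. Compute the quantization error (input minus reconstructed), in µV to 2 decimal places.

-60.00 µV

One LSB is 1.024 V / 2048 = 0.500 mV.
(V_in − V_low)/LSB = (0.65794 − 0)/0.0005 = 1315.8800 → code 1316 (round).
Reconstructed: 0.658 V.
Difference: -6e-05 V → -60.00 µV.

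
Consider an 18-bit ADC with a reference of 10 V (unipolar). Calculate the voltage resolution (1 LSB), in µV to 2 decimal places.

38.15 µV

Full-scale span = 10 V.
LSB = 10 / 2^18 = 10 / 262144 = 3.8147e-05 V = 38.15 µV.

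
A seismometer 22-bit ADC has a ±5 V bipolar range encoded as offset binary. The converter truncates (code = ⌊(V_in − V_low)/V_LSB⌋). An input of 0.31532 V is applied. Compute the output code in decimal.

LSB = 10 V / 4194304 = 2.38 µV.
(0.31532 − (−5)) / 2.38419e-06 = 2229406.794 LSBs.
So the output code is 2229406.

code 2229406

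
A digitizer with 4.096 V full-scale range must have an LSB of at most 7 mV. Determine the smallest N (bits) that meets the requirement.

Number of steps required ≥ 4.096 V / 7 mV = 585.14.
Need 2^N ≥ 585.14; 2^9 = 512, 2^10 = 1024.
Minimum N = 10.

10 bits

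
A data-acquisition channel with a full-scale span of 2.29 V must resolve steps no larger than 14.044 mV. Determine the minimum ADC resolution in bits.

Number of steps required ≥ 2.29 V / 14.044 mV = 163.06.
Need 2^N ≥ 163.06; 2^7 = 128, 2^8 = 256.
Minimum N = 8.

8 bits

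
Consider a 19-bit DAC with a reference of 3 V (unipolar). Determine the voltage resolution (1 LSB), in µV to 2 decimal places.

5.72 µV

Full-scale span = 3 V.
LSB = 3 / 2^19 = 3 / 524288 = 5.72205e-06 V = 5.72 µV.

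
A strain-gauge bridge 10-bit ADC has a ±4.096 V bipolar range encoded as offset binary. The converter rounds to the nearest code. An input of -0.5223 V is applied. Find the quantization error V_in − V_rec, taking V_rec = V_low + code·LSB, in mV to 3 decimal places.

One LSB is 8.192 V / 1024 = 8.000 mV.
(-0.5223 − (−4.096))/0.008 = 446.7125; round gives code 447.
Reconstructed: -0.52 V.
Error = -0.5223 − (−0.52) = -0.0023 V = -2.300 mV.

-2.300 mV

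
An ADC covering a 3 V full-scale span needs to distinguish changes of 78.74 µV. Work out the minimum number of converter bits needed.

16 bits

Number of steps required ≥ 3 V / 78.74 µV = 38100.08.
Need 2^N ≥ 38100.08; 2^15 = 32768, 2^16 = 65536.
Minimum N = 16.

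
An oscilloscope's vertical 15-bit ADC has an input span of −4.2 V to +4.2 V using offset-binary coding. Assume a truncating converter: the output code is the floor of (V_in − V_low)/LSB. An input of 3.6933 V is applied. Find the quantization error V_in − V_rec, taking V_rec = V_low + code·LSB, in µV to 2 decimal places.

Step size: 8.4 V ÷ 2^15 = 256.35 µV.
Scaled input = 30791.3874 LSBs, so code = 30791.
Reconstructed: 3.6932007 V.
V_in − V_rec = 9.93164e-05 V = 99.32 µV.

99.32 µV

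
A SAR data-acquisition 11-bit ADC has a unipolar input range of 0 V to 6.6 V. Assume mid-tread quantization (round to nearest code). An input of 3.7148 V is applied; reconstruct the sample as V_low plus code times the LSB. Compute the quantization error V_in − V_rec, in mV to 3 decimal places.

-0.923 mV

One LSB is 6.6 V / 2048 = 3.223 mV.
(3.7148 − 0)/0.00322266 = 1152.7137; round gives code 1153.
V_rec = 0 + 1153·0.00322266 = 3.7157227 V.
Error = 3.7148 − 3.7157227 = -0.000922656 V = -0.923 mV.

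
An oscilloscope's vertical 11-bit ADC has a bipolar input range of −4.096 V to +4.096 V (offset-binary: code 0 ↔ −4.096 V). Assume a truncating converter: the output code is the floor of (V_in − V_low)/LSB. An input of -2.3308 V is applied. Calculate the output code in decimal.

code 441

LSB = 8.192 V / 2048 = 4.000 mV.
(V_in − V_low)/LSB = (-2.3308 − (−4.096)) / 0.004 = 441.300.
Floor → code 441.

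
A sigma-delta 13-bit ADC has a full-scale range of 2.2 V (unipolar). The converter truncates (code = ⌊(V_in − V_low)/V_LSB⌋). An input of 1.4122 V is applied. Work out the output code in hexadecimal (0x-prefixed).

code 0x148A (decimal 5258)

With 8192 levels over 2.2 V, one step is 268.55 µV.
(1.4122 − 0) / 0.000268555 = 5258.519 LSBs.
⌊·⌋(5258.519) = 5258.
In hexadecimal (0x-prefixed): 0x148A.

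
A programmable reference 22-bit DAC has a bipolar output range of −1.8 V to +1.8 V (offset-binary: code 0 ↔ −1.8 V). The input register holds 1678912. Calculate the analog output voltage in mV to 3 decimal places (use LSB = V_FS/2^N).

-358.978 mV

LSB = 3.6 V / 2^22 = 0.86 µV.
V_out = (−1.8) + 1678912 × 8.58307e-07 V = -0.358978 V.
= -358.978 mV.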